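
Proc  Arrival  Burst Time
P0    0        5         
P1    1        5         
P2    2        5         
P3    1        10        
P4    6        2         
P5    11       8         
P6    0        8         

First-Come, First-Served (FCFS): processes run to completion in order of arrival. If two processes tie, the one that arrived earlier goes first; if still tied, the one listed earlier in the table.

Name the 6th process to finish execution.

Schedule: | P0 0-5 | P6 5-13 | P1 13-18 | P3 18-28 | P2 28-33 | P4 33-35 | P5 35-43 |
Completion: P0=5  P1=18  P2=33  P3=28  P4=35  P5=43  P6=13
Turnaround (C−A): P0=5  P1=17  P2=31  P3=27  P4=29  P5=32  P6=13
Finish order: P0 → P6 → P1 → P3 → P2 → P4 → P5

P4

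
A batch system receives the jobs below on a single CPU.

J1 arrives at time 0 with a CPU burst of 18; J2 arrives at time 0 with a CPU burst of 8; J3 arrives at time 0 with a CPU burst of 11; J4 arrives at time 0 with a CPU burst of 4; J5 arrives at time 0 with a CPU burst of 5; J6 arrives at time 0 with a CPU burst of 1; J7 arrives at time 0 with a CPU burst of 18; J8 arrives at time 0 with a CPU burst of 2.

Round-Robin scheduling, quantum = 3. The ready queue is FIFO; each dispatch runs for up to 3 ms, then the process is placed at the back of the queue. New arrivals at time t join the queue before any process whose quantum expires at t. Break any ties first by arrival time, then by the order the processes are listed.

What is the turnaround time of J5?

Gantt: | J1 0-3 | J2 3-6 | J3 6-9 | J4 9-12 | J5 12-15 | J6 15-16 | J7 16-19 | J8 19-21 | J1 21-24 | J2 24-27 | J3 27-30 | J4 30-31 | J5 31-33 | J7 33-36 | J1 36-39 | J2 39-41 | J3 41-44 | J7 44-47 | J1 47-50 | J3 50-52 | J7 52-55 | J1 55-58 | J7 58-61 | J1 61-64 | J7 64-67 |
Completion: J1=64  J2=41  J3=52  J4=31  J5=33  J6=16  J7=67  J8=21
Turnaround (C−A): J1=64  J2=41  J3=52  J4=31  J5=33  J6=16  J7=67  J8=21
Turnaround(J5) = completion − arrival = 33 − 0 = 33

33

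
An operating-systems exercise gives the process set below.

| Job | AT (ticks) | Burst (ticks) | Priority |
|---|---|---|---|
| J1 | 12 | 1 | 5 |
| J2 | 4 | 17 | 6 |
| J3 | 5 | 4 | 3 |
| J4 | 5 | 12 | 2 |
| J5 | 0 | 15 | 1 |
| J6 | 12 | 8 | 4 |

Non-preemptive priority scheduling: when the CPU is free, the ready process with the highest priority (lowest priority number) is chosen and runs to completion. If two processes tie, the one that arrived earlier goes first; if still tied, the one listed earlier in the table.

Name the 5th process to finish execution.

Gantt: | J5 0-15 | J4 15-27 | J3 27-31 | J6 31-39 | J1 39-40 | J2 40-57 |
Completion: J1=40  J2=57  J3=31  J4=27  J5=15  J6=39
Turnaround (C−A): J1=28  J2=53  J3=26  J4=22  J5=15  J6=27
Finish order: J5 → J4 → J3 → J6 → J1 → J2

J1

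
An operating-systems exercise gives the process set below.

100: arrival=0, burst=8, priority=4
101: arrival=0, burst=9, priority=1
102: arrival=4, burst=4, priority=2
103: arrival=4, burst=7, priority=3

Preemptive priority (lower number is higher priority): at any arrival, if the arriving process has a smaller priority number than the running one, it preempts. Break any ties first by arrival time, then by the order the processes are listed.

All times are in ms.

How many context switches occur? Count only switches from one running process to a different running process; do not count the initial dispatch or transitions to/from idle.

3

Schedule: | 101 0-9 | 102 9-13 | 103 13-20 | 100 20-28 |
Completion: 100=28  101=9  102=13  103=20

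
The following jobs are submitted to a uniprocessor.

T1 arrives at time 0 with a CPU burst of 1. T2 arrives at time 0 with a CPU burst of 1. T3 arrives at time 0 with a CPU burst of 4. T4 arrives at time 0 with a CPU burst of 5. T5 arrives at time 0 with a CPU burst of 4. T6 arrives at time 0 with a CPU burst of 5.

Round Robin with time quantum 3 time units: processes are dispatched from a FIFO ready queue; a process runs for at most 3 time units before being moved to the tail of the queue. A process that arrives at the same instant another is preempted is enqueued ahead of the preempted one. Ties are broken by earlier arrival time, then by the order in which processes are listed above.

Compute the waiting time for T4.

12

Gantt: | T1 0-1 | T2 1-2 | T3 2-5 | T4 5-8 | T5 8-11 | T6 11-14 | T3 14-15 | T4 15-17 | T5 17-18 | T6 18-20 |
Completion: T1=1  T2=2  T3=15  T4=17  T5=18  T6=20
Waiting(T4) = turnaround − burst = 17 − 5 = 12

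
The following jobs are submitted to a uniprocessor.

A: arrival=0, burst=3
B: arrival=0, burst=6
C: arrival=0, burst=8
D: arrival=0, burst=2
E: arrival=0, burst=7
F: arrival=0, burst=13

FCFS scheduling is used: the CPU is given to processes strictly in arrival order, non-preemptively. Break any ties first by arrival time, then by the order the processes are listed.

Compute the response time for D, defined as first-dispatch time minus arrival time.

Timeline: | A 0-3 | B 3-9 | C 9-17 | D 17-19 | E 19-26 | F 26-39 |
Completion: A=3  B=9  C=17  D=19  E=26  F=39
Turnaround (C−A): A=3  B=9  C=17  D=19  E=26  F=39
Response(D) = first start − arrival = 17 − 0 = 17

17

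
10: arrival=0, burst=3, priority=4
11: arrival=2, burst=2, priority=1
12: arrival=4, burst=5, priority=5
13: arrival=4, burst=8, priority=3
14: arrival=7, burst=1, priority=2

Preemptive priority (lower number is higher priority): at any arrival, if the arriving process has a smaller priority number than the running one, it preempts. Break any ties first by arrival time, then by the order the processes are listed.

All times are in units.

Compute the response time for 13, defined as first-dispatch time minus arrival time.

0

Timeline: | 10 0-2 | 11 2-4 | 13 4-7 | 14 7-8 | 13 8-13 | 10 13-14 | 12 14-19 |
Completion: 10=14  11=4  12=19  13=13  14=8
Turnaround (C−A): 10=14  11=2  12=15  13=9  14=1
Response(13) = first start − arrival = 4 − 4 = 0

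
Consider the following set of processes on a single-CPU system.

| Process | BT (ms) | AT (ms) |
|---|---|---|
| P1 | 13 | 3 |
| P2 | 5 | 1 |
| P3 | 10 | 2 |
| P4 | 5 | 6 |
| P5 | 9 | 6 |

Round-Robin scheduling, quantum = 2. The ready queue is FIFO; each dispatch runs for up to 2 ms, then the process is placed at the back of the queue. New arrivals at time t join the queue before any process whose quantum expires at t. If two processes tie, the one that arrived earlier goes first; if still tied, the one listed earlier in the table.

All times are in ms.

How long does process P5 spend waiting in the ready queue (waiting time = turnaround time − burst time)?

25

Schedule: | idle 0-1 | P2 1-3 | P3 3-5 | P1 5-7 | P2 7-9 | P3 9-11 | P4 11-13 | P5 13-15 | P1 15-17 | P2 17-18 | P3 18-20 | P4 20-22 | P5 22-24 | P1 24-26 | P3 26-28 | P4 28-29 | P5 29-31 | P1 31-33 | P3 33-35 | P5 35-37 | P1 37-39 | P5 39-40 | P1 40-43 |
Completion: P1=43  P2=18  P3=35  P4=29  P5=40
Turnaround (C−A): P1=40  P2=17  P3=33  P4=23  P5=34
Waiting(P5) = turnaround − burst = 34 − 9 = 25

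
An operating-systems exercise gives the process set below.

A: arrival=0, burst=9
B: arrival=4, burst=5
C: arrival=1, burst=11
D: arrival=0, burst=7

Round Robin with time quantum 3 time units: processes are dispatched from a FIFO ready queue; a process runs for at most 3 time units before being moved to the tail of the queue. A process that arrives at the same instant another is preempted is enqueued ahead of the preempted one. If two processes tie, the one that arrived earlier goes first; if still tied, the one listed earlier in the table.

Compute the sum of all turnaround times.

104

Gantt: | A 0-3 | D 3-6 | C 6-9 | A 9-12 | B 12-15 | D 15-18 | C 18-21 | A 21-24 | B 24-26 | D 26-27 | C 27-32 |
Completion: A=24  B=26  C=32  D=27
Turnaround = completion − arrival: A=24, B=22, C=31, D=27
Total turnaround = 24 + 22 + 31 + 27 = 104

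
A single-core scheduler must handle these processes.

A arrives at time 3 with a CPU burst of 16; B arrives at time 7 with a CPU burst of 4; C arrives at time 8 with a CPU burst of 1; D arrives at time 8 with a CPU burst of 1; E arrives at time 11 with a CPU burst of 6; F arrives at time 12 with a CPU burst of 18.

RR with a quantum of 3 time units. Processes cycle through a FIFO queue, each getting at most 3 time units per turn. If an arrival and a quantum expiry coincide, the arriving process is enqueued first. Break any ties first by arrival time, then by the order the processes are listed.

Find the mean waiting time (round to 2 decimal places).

12.50

Gantt: | idle 0-3 | A 3-9 | B 9-12 | C 12-13 | D 13-14 | A 14-17 | E 17-20 | F 20-23 | B 23-24 | A 24-27 | E 27-30 | F 30-33 | A 33-36 | F 36-39 | A 39-40 | F 40-49 |
Completion: A=40  B=24  C=13  D=14  E=30  F=49
Waiting times: A=21, B=13, C=4, D=5, E=13, F=19
Average waiting = (21+13+4+5+13+19) / 6 = 75/6 = 12.50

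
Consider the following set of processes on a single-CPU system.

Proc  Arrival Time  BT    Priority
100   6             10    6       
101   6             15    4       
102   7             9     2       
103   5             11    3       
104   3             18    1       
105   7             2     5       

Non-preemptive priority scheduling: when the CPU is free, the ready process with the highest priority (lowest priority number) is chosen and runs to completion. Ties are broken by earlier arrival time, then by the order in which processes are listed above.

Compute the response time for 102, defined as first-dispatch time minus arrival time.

Timeline: | idle 0-3 | 104 3-21 | 102 21-30 | 103 30-41 | 101 41-56 | 105 56-58 | 100 58-68 |
Completion: 100=68  101=56  102=30  103=41  104=21  105=58
Turnaround (C−A): 100=62  101=50  102=23  103=36  104=18  105=51
Response(102) = first start − arrival = 21 − 7 = 14

14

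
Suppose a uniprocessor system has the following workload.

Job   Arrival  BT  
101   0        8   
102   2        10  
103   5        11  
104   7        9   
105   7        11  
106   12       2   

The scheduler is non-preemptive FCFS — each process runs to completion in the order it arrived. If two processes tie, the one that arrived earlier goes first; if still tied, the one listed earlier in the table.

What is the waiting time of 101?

Timeline: | 101 0-8 | 102 8-18 | 103 18-29 | 104 29-38 | 105 38-49 | 106 49-51 |
Completion: 101=8  102=18  103=29  104=38  105=49  106=51
Turnaround (C−A): 101=8  102=16  103=24  104=31  105=42  106=39
Waiting(101) = turnaround − burst = 8 − 8 = 0

0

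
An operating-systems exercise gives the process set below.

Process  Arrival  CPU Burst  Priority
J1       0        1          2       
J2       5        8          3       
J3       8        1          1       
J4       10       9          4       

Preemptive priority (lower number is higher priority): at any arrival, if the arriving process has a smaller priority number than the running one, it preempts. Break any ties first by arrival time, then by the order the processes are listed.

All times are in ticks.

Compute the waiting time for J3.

Gantt: | J1 0-1 | idle 1-5 | J2 5-8 | J3 8-9 | J2 9-14 | J4 14-23 |
Completion: J1=1  J2=14  J3=9  J4=23
Waiting(J3) = turnaround − burst = 1 − 1 = 0

0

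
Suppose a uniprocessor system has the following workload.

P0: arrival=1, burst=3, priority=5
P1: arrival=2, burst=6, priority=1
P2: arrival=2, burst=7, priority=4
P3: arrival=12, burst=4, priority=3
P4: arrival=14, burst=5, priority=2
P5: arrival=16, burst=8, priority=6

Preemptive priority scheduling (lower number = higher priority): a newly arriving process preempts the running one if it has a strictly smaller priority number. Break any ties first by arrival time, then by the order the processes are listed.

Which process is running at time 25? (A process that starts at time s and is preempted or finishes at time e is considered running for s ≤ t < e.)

Schedule: | idle 0-1 | P0 1-2 | P1 2-8 | P2 8-12 | P3 12-14 | P4 14-19 | P3 19-21 | P2 21-24 | P0 24-26 | P5 26-34 |
Completion: P0=26  P1=8  P2=24  P3=21  P4=19  P5=34
Turnaround (C−A): P0=25  P1=6  P2=22  P3=9  P4=5  P5=18

P0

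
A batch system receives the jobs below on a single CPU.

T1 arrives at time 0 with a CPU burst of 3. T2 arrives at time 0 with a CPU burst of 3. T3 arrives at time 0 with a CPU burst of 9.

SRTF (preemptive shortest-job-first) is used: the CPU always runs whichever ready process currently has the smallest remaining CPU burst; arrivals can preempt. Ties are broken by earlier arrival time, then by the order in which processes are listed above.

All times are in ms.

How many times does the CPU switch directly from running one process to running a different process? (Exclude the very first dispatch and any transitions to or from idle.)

2

Schedule: | T1 0-3 | T2 3-6 | T3 6-15 |
Completion: T1=3  T2=6  T3=15
Turnaround (C−A): T1=3  T2=6  T3=15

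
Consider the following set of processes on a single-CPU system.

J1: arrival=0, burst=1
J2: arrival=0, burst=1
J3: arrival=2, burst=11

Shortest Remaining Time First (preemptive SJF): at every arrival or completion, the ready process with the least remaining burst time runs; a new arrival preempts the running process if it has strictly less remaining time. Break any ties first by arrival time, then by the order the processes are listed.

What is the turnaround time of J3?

11

Gantt: | J1 0-1 | J2 1-2 | J3 2-13 |
Completion: J1=1  J2=2  J3=13
Turnaround(J3) = completion − arrival = 13 − 2 = 11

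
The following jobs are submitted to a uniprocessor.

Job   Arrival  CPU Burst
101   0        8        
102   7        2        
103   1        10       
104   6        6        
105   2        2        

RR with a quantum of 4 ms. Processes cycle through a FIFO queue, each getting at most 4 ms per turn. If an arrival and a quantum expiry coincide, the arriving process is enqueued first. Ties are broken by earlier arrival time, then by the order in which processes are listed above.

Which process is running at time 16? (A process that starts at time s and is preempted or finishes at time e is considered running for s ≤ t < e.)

104

Gantt: | 101 0-4 | 103 4-8 | 105 8-10 | 101 10-14 | 104 14-18 | 102 18-20 | 103 20-24 | 104 24-26 | 103 26-28 |
Completion: 101=14  102=20  103=28  104=26  105=10
Turnaround (C−A): 101=14  102=13  103=27  104=20  105=8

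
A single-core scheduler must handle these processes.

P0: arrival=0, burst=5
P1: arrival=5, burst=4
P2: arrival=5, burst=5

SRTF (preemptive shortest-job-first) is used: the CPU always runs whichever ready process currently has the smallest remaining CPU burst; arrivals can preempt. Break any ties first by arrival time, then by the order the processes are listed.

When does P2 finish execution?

14

Timeline: | P0 0-5 | P1 5-9 | P2 9-14 |
Completion: P0=5  P1=9  P2=14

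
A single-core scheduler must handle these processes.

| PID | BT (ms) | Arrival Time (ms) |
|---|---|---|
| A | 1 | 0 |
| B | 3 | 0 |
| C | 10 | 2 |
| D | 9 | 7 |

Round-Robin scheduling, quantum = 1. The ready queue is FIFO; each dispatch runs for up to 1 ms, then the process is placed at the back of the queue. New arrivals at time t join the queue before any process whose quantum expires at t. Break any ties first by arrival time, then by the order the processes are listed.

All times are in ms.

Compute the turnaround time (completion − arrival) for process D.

16

Gantt: | A 0-1 | B 1-2 | C 2-3 | B 3-4 | C 4-5 | B 5-6 | C 6-7 | D 7-8 | C 8-9 | D 9-10 | C 10-11 | D 11-12 | C 12-13 | D 13-14 | C 14-15 | D 15-16 | C 16-17 | D 17-18 | C 18-19 | D 19-20 | C 20-21 | D 21-23 |
Completion: A=1  B=6  C=21  D=23
Turnaround (C−A): A=1  B=6  C=19  D=16
Turnaround(D) = completion − arrival = 23 − 7 = 16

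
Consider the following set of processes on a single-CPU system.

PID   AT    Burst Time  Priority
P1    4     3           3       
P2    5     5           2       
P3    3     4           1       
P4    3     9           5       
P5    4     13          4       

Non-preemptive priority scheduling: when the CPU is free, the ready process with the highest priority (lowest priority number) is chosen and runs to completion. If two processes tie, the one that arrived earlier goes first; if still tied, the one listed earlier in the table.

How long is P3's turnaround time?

4

Schedule: | idle 0-3 | P3 3-7 | P2 7-12 | P1 12-15 | P5 15-28 | P4 28-37 |
Completion: P1=15  P2=12  P3=7  P4=37  P5=28
Turnaround(P3) = completion − arrival = 7 − 3 = 4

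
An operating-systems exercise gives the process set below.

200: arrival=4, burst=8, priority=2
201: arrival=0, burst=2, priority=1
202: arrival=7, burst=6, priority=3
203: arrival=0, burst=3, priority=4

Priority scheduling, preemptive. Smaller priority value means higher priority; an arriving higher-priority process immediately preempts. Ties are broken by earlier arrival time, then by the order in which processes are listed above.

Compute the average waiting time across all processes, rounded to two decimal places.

Gantt: | 201 0-2 | 203 2-4 | 200 4-12 | 202 12-18 | 203 18-19 |
Completion: 200=12  201=2  202=18  203=19
Turnaround (C−A): 200=8  201=2  202=11  203=19
Waiting times: 200=0, 201=0, 202=5, 203=16
Average waiting = (0+0+5+16) / 4 = 21/4 = 5.25

5.25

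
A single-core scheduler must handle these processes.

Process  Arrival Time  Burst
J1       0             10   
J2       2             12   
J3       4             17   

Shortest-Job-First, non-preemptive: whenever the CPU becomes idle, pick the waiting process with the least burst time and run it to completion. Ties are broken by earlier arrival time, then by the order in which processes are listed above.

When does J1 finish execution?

10

Schedule: | J1 0-10 | J2 10-22 | J3 22-39 |
Completion: J1=10  J2=22  J3=39
Turnaround (C−A): J1=10  J2=20  J3=35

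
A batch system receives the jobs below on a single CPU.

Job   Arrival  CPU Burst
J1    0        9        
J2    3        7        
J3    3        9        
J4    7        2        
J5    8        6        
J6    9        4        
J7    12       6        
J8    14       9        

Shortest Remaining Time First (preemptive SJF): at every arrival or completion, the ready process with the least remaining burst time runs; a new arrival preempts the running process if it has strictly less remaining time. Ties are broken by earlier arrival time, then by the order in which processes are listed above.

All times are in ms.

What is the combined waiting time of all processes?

Gantt: | J1 0-9 | J4 9-11 | J6 11-15 | J5 15-21 | J7 21-27 | J2 27-34 | J3 34-43 | J8 43-52 |
Completion: J1=9  J2=34  J3=43  J4=11  J5=21  J6=15  J7=27  J8=52
Turnaround (C−A): J1=9  J2=31  J3=40  J4=4  J5=13  J6=6  J7=15  J8=38
Waiting = turnaround − burst: J1=0, J2=24, J3=31, J4=2, J5=7, J6=2, J7=9, J8=29
Total waiting = 0 + 24 + 31 + 2 + 7 + 2 + 9 + 29 = 104

104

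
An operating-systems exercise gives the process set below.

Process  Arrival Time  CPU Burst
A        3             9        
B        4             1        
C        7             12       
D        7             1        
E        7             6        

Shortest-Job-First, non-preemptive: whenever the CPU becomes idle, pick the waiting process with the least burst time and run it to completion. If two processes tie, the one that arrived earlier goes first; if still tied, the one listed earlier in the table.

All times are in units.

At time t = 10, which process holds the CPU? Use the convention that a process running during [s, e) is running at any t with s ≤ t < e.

Timeline: | idle 0-3 | A 3-12 | B 12-13 | D 13-14 | E 14-20 | C 20-32 |
Completion: A=12  B=13  C=32  D=14  E=20

A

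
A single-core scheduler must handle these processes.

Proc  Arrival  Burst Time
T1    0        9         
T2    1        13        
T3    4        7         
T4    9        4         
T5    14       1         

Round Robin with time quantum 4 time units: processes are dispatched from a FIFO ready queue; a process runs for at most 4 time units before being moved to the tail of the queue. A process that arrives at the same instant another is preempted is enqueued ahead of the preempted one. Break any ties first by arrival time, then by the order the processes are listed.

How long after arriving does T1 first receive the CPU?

Schedule: | T1 0-4 | T2 4-8 | T3 8-12 | T1 12-16 | T2 16-20 | T4 20-24 | T3 24-27 | T5 27-28 | T1 28-29 | T2 29-34 |
Completion: T1=29  T2=34  T3=27  T4=24  T5=28
Turnaround (C−A): T1=29  T2=33  T3=23  T4=15  T5=14
Response(T1) = first start − arrival = 0 − 0 = 0

0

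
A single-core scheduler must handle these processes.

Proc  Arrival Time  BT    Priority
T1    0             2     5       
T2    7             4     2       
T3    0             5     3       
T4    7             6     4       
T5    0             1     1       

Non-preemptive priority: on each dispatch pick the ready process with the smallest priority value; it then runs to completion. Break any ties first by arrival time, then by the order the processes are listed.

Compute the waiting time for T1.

Schedule: | T5 0-1 | T3 1-6 | T1 6-8 | T2 8-12 | T4 12-18 |
Completion: T1=8  T2=12  T3=6  T4=18  T5=1
Turnaround (C−A): T1=8  T2=5  T3=6  T4=11  T5=1
Waiting(T1) = turnaround − burst = 8 − 2 = 6

6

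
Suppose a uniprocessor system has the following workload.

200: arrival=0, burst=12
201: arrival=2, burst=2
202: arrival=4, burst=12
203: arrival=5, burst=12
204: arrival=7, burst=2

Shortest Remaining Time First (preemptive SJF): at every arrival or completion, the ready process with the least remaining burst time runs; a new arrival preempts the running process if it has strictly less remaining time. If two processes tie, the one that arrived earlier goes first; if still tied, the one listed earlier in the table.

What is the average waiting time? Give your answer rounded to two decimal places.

7.80

Gantt: | 200 0-2 | 201 2-4 | 200 4-7 | 204 7-9 | 200 9-16 | 202 16-28 | 203 28-40 |
Completion: 200=16  201=4  202=28  203=40  204=9
Turnaround (C−A): 200=16  201=2  202=24  203=35  204=2
Waiting times: 200=4, 201=0, 202=12, 203=23, 204=0
Average waiting = (4+0+12+23+0) / 5 = 39/5 = 7.80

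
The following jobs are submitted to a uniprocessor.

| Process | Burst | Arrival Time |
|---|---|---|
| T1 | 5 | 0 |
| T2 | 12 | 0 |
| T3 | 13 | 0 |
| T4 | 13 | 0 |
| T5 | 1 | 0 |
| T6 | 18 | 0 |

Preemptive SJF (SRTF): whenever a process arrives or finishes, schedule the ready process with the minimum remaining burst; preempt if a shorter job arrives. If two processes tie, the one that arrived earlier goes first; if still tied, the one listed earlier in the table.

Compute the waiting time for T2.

Schedule: | T5 0-1 | T1 1-6 | T2 6-18 | T3 18-31 | T4 31-44 | T6 44-62 |
Completion: T1=6  T2=18  T3=31  T4=44  T5=1  T6=62
Waiting(T2) = turnaround − burst = 18 − 12 = 6

6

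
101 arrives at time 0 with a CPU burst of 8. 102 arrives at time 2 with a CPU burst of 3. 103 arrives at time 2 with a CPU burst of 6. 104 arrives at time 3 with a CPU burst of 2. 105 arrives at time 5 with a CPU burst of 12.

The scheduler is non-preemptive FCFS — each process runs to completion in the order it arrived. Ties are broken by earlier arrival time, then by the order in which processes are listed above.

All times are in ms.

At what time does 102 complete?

11

Timeline: | 101 0-8 | 102 8-11 | 103 11-17 | 104 17-19 | 105 19-31 |
Completion: 101=8  102=11  103=17  104=19  105=31
Turnaround (C−A): 101=8  102=9  103=15  104=16  105=26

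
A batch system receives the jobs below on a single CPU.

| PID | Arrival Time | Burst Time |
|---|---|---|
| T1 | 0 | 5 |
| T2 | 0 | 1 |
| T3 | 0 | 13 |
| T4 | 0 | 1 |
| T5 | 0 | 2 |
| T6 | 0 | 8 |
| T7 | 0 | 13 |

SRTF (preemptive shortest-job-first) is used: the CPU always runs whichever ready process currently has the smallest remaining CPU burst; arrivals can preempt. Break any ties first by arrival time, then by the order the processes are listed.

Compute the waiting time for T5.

Timeline: | T2 0-1 | T4 1-2 | T5 2-4 | T1 4-9 | T6 9-17 | T3 17-30 | T7 30-43 |
Completion: T1=9  T2=1  T3=30  T4=2  T5=4  T6=17  T7=43
Waiting(T5) = turnaround − burst = 4 − 2 = 2

2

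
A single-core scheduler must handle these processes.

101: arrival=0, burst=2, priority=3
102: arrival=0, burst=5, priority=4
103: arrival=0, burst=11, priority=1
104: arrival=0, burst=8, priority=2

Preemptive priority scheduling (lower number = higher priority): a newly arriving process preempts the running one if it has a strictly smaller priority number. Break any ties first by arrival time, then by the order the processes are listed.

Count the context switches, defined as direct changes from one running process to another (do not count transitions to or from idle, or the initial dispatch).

Gantt: | 103 0-11 | 104 11-19 | 101 19-21 | 102 21-26 |
Completion: 101=21  102=26  103=11  104=19
Turnaround (C−A): 101=21  102=26  103=11  104=19

3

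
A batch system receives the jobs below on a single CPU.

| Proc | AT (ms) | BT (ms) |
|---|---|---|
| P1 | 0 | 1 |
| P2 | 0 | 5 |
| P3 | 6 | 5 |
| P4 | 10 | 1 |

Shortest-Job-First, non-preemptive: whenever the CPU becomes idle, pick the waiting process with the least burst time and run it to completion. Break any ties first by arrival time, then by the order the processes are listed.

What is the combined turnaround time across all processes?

Schedule: | P1 0-1 | P2 1-6 | P3 6-11 | P4 11-12 |
Completion: P1=1  P2=6  P3=11  P4=12
Turnaround = completion − arrival: P1=1, P2=6, P3=5, P4=2
Total turnaround = 1 + 6 + 5 + 2 = 14

14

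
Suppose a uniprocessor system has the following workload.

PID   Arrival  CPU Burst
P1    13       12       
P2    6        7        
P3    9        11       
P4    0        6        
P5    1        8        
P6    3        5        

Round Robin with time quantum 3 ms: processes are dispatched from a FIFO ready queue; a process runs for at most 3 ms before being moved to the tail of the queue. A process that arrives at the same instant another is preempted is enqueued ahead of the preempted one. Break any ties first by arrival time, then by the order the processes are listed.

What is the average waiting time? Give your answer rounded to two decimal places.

Timeline: | P4 0-3 | P5 3-6 | P6 6-9 | P4 9-12 | P2 12-15 | P5 15-18 | P3 18-21 | P6 21-23 | P1 23-26 | P2 26-29 | P5 29-31 | P3 31-34 | P1 34-37 | P2 37-38 | P3 38-41 | P1 41-44 | P3 44-46 | P1 46-49 |
Completion: P1=49  P2=38  P3=46  P4=12  P5=31  P6=23
Turnaround (C−A): P1=36  P2=32  P3=37  P4=12  P5=30  P6=20
Waiting times: P1=24, P2=25, P3=26, P4=6, P5=22, P6=15
Average waiting = (24+25+26+6+22+15) / 6 = 118/6 = 19.67

19.67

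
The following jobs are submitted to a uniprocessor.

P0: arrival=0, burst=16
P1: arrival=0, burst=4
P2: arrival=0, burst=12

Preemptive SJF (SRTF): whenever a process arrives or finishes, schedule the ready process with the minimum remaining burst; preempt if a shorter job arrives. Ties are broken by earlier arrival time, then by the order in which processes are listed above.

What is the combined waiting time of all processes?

Gantt: | P1 0-4 | P2 4-16 | P0 16-32 |
Completion: P0=32  P1=4  P2=16
Waiting = turnaround − burst: P0=16, P1=0, P2=4
Total waiting = 16 + 0 + 4 = 20

20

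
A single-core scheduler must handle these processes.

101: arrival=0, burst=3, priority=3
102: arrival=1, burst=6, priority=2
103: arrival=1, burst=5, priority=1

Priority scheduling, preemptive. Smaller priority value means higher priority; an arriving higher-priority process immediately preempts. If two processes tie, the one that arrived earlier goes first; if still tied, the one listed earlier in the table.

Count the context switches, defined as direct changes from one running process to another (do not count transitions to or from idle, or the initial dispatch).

3

Schedule: | 101 0-1 | 103 1-6 | 102 6-12 | 101 12-14 |
Completion: 101=14  102=12  103=6
Turnaround (C−A): 101=14  102=11  103=5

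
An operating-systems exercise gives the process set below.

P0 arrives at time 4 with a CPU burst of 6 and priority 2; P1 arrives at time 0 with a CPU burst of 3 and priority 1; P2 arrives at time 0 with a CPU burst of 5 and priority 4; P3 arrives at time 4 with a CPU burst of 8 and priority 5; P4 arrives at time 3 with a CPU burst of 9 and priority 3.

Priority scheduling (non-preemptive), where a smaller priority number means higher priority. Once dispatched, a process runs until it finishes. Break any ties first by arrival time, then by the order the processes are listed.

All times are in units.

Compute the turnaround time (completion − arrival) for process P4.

Timeline: | P1 0-3 | P4 3-12 | P0 12-18 | P2 18-23 | P3 23-31 |
Completion: P0=18  P1=3  P2=23  P3=31  P4=12
Turnaround (C−A): P0=14  P1=3  P2=23  P3=27  P4=9
Turnaround(P4) = completion − arrival = 12 − 3 = 9

9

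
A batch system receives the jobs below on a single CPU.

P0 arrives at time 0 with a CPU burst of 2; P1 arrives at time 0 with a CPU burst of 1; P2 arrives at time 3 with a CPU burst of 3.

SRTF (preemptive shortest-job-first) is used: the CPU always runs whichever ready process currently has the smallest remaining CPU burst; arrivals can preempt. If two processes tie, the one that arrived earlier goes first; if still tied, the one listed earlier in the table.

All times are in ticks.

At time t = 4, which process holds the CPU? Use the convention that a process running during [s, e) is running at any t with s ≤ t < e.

P2

Gantt: | P1 0-1 | P0 1-3 | P2 3-6 |
Completion: P0=3  P1=1  P2=6
Turnaround (C−A): P0=3  P1=1  P2=3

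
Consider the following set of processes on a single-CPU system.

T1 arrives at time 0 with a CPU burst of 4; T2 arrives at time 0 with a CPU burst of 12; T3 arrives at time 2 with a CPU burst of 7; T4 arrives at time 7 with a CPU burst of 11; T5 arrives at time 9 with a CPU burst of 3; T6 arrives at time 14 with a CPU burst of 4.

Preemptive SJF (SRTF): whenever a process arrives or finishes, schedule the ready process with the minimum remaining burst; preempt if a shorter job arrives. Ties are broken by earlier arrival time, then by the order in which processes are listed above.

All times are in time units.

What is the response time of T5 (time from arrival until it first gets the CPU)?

Schedule: | T1 0-4 | T3 4-11 | T5 11-14 | T6 14-18 | T4 18-29 | T2 29-41 |
Completion: T1=4  T2=41  T3=11  T4=29  T5=14  T6=18
Turnaround (C−A): T1=4  T2=41  T3=9  T4=22  T5=5  T6=4
Response(T5) = first start − arrival = 11 − 9 = 2

2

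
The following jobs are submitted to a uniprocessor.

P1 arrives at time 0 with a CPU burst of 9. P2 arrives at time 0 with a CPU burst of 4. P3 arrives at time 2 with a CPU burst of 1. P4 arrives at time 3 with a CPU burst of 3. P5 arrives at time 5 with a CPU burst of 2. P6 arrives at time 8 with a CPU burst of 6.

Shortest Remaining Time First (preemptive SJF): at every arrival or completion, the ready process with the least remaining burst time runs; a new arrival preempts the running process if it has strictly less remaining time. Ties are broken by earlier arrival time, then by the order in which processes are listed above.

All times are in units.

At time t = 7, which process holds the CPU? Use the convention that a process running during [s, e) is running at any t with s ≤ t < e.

P4

Schedule: | P2 0-2 | P3 2-3 | P2 3-5 | P5 5-7 | P4 7-10 | P6 10-16 | P1 16-25 |
Completion: P1=25  P2=5  P3=3  P4=10  P5=7  P6=16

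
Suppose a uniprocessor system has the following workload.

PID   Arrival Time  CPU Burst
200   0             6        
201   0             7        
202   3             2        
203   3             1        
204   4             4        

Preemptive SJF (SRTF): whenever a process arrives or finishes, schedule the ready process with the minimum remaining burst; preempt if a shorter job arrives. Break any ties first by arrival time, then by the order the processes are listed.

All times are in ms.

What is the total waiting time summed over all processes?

Schedule: | 200 0-3 | 203 3-4 | 202 4-6 | 200 6-9 | 204 9-13 | 201 13-20 |
Completion: 200=9  201=20  202=6  203=4  204=13
Turnaround (C−A): 200=9  201=20  202=3  203=1  204=9
Waiting = turnaround − burst: 200=3, 201=13, 202=1, 203=0, 204=5
Total waiting = 3 + 13 + 1 + 0 + 5 = 22

22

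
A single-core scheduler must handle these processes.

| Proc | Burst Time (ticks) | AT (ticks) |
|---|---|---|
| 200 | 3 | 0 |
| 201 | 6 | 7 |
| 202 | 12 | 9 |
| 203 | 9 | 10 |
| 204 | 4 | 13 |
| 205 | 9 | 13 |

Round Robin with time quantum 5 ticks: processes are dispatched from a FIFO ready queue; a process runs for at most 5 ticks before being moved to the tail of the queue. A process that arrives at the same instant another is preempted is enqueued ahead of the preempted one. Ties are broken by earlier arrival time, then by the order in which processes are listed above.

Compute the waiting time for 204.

Gantt: | 200 0-3 | idle 3-7 | 201 7-12 | 202 12-17 | 203 17-22 | 201 22-23 | 204 23-27 | 205 27-32 | 202 32-37 | 203 37-41 | 205 41-45 | 202 45-47 |
Completion: 200=3  201=23  202=47  203=41  204=27  205=45
Turnaround (C−A): 200=3  201=16  202=38  203=31  204=14  205=32
Waiting(204) = turnaround − burst = 14 − 4 = 10

10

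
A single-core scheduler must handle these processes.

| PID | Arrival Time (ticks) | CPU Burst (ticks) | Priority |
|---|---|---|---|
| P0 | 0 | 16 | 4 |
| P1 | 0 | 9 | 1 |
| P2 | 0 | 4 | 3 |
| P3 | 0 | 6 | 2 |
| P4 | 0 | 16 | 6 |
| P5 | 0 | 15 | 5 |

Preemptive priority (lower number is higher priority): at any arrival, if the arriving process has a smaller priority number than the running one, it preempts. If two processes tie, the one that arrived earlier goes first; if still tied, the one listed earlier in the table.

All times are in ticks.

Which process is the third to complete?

P2

Schedule: | P1 0-9 | P3 9-15 | P2 15-19 | P0 19-35 | P5 35-50 | P4 50-66 |
Completion: P0=35  P1=9  P2=19  P3=15  P4=66  P5=50
Turnaround (C−A): P0=35  P1=9  P2=19  P3=15  P4=66  P5=50
Finish order: P1 → P3 → P2 → P0 → P5 → P4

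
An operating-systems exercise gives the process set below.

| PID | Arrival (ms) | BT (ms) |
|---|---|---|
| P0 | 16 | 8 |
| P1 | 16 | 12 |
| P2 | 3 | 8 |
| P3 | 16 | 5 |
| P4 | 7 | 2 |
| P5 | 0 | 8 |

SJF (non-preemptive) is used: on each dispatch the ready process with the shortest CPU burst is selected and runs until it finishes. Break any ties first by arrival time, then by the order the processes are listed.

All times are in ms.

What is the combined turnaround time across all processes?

75

Gantt: | P5 0-8 | P4 8-10 | P2 10-18 | P3 18-23 | P0 23-31 | P1 31-43 |
Completion: P0=31  P1=43  P2=18  P3=23  P4=10  P5=8
Turnaround (C−A): P0=15  P1=27  P2=15  P3=7  P4=3  P5=8
Turnaround = completion − arrival: P0=15, P1=27, P2=15, P3=7, P4=3, P5=8
Total turnaround = 15 + 27 + 15 + 7 + 3 + 8 = 75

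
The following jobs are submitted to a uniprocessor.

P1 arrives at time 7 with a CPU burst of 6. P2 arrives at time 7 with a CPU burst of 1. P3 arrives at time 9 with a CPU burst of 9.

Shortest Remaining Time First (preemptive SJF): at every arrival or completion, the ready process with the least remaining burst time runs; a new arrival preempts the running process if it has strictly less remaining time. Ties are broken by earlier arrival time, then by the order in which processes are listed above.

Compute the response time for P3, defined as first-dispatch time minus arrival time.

5

Gantt: | idle 0-7 | P2 7-8 | P1 8-14 | P3 14-23 |
Completion: P1=14  P2=8  P3=23
Response(P3) = first start − arrival = 14 − 9 = 5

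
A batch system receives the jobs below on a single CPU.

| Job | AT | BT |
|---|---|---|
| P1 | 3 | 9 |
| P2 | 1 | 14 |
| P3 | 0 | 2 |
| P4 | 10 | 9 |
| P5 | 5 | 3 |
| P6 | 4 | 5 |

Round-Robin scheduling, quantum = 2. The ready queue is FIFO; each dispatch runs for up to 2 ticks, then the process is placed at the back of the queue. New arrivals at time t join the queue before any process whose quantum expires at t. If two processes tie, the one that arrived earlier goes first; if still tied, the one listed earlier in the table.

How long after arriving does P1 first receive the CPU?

Gantt: | P3 0-2 | P2 2-4 | P1 4-6 | P6 6-8 | P2 8-10 | P5 10-12 | P1 12-14 | P6 14-16 | P4 16-18 | P2 18-20 | P5 20-21 | P1 21-23 | P6 23-24 | P4 24-26 | P2 26-28 | P1 28-30 | P4 30-32 | P2 32-34 | P1 34-35 | P4 35-37 | P2 37-39 | P4 39-40 | P2 40-42 |
Completion: P1=35  P2=42  P3=2  P4=40  P5=21  P6=24
Response(P1) = first start − arrival = 4 − 3 = 1

1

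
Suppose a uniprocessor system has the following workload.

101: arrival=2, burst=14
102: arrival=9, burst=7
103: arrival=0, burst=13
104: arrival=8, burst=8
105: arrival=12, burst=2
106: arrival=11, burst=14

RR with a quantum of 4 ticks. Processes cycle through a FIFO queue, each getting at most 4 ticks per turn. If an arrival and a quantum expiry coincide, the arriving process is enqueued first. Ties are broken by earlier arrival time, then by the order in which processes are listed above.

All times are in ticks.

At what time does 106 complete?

58

Schedule: | 103 0-4 | 101 4-8 | 103 8-12 | 104 12-16 | 101 16-20 | 102 20-24 | 106 24-28 | 105 28-30 | 103 30-34 | 104 34-38 | 101 38-42 | 102 42-45 | 106 45-49 | 103 49-50 | 101 50-52 | 106 52-58 |
Completion: 101=52  102=45  103=50  104=38  105=30  106=58
Turnaround (C−A): 101=50  102=36  103=50  104=30  105=18  106=47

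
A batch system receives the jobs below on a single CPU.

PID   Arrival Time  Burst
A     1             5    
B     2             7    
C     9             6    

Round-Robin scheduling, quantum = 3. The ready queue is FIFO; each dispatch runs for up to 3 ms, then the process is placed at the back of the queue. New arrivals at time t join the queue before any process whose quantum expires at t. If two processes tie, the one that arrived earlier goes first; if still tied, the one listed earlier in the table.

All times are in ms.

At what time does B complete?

Timeline: | idle 0-1 | A 1-4 | B 4-7 | A 7-9 | B 9-12 | C 12-15 | B 15-16 | C 16-19 |
Completion: A=9  B=16  C=19
Turnaround (C−A): A=8  B=14  C=10

16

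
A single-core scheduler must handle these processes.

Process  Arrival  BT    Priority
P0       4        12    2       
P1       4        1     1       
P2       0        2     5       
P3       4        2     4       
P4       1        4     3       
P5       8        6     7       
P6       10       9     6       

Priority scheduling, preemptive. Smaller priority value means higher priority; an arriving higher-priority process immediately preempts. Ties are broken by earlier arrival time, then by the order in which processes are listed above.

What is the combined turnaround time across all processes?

Gantt: | P2 0-1 | P4 1-4 | P1 4-5 | P0 5-17 | P4 17-18 | P3 18-20 | P2 20-21 | P6 21-30 | P5 30-36 |
Completion: P0=17  P1=5  P2=21  P3=20  P4=18  P5=36  P6=30
Turnaround (C−A): P0=13  P1=1  P2=21  P3=16  P4=17  P5=28  P6=20
Turnaround = completion − arrival: P0=13, P1=1, P2=21, P3=16, P4=17, P5=28, P6=20
Total turnaround = 13 + 1 + 21 + 16 + 17 + 28 + 20 = 116

116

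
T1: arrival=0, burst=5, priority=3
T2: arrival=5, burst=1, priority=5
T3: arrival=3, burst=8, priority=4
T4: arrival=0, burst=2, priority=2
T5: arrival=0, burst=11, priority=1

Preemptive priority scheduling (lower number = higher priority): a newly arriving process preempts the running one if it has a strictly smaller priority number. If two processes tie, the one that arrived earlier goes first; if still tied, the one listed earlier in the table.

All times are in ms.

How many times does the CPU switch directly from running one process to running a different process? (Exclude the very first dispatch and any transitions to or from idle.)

4

Timeline: | T5 0-11 | T4 11-13 | T1 13-18 | T3 18-26 | T2 26-27 |
Completion: T1=18  T2=27  T3=26  T4=13  T5=11
Turnaround (C−A): T1=18  T2=22  T3=23  T4=13  T5=11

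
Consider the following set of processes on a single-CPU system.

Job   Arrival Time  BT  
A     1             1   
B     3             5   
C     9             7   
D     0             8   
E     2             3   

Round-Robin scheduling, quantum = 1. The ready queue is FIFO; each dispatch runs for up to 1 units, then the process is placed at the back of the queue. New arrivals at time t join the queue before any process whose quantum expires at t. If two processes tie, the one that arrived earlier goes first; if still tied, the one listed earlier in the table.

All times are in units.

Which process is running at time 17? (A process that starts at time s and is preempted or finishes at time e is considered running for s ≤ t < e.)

C

Schedule: | D 0-1 | A 1-2 | D 2-3 | E 3-4 | B 4-5 | D 5-6 | E 6-7 | B 7-8 | D 8-9 | E 9-10 | B 10-11 | C 11-12 | D 12-13 | B 13-14 | C 14-15 | D 15-16 | B 16-17 | C 17-18 | D 18-19 | C 19-20 | D 20-21 | C 21-24 |
Completion: A=2  B=17  C=24  D=21  E=10
Turnaround (C−A): A=1  B=14  C=15  D=21  E=8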